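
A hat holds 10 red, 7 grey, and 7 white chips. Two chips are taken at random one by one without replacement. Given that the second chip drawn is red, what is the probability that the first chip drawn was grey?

7/23

P(first=grey and the second chip drawn is red) = (7/24)·(10/23) = 35/276.
P(the second chip drawn is red) = Σ over first color = 15/92 + 35/276 + 35/276 = 5/12.
By Bayes, P(first=grey | the second chip drawn is red) = 35/276 / 5/12 = 7/23 ≈ 0.3043.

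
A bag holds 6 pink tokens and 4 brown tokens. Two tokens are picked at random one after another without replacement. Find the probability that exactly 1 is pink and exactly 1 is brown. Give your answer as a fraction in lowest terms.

8/15

Unordered draws without replacement: count favorable combinations over C(10,2).
Favorable = C(6,1) · C(4,1) = 24; total = C(10,2) = 45.
P = 24/45 = 8/15 ≈ 0.5333.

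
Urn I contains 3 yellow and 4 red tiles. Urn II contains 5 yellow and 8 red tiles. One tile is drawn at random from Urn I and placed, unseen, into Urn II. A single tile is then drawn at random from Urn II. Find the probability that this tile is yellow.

Condition on how many of the transferred tiles are yellow (from Urn I: 3 yellow of 7; then Urn II has 14 total).
  0 yellow: C(3,0)C(4,1)/C(7,1) = 4/7; then P = 5/14
  1 yellow: C(3,1)C(4,0)/C(7,1) = 3/7; then P = 6/14
P(yellow from Urn II) = 19/49 ≈ 0.3878.

19/49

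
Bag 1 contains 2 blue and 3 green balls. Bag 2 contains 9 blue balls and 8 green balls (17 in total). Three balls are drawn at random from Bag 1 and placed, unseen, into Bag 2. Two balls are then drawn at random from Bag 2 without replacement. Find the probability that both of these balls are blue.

Condition on how many of the transferred balls are blue (from Bag 1: 2 blue of 5; then Bag 2 has 20 total).
  0 blue: C(2,0)C(3,3)/C(5,3) = 1/10; then P = C(9,2)/C(20,2) = 18/95
  1 blue: C(2,1)C(3,2)/C(5,3) = 3/5; then P = C(10,2)/C(20,2) = 9/38
  2 blue: C(2,2)C(3,1)/C(5,3) = 3/10; then P = C(11,2)/C(20,2) = 11/38
P(both blue) = 471/1900 ≈ 0.2479.

471/1900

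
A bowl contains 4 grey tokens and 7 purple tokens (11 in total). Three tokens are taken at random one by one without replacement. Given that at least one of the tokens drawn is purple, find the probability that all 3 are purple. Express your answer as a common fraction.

P(all 3 purple) = C(7,3)/C(11,3) = 7/33; P(at least one purple) = 1 − C(4,3)/C(11,3) = 161/165.
Since 'all 3 purple' ⊆ 'at least one purple', P(all 3 | at least one) = 7/33 / 161/165 = 5/23 ≈ 0.2174.

5/23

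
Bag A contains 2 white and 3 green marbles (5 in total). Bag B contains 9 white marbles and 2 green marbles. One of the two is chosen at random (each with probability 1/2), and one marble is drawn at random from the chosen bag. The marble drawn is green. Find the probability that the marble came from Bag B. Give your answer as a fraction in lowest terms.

10/43

P(green | Bag A) = 3/5; P(green | Bag B) = 2/11.
P(green) = 1/2·3/5 + 1/2·2/11 = 43/110.
By Bayes' rule, P(Bag B | green) = 1/11 / 43/110 = 10/43 ≈ 0.2326.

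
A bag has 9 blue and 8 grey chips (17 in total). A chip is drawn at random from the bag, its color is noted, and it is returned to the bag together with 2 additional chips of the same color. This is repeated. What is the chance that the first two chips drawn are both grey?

80/323

After a grey draw the bag holds 10 grey out of 19.
P = (8/17)·(10/19) = 80/323 ≈ 0.2477.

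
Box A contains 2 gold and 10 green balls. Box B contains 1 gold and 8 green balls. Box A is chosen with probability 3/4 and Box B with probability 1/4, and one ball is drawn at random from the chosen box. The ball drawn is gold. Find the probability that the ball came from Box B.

2/11

P(gold | Box A) = 1/6; P(gold | Box B) = 1/9.
P(gold) = 3/4·1/6 + 1/4·1/9 = 11/72.
By Bayes' rule, P(Box B | gold) = 1/36 / 11/72 = 2/11 ≈ 0.1818.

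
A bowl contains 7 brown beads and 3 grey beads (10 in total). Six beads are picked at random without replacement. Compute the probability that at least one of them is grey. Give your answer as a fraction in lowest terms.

29/30

Use the complement: P(at least one grey) = 1 − P(no grey).
P(none) = C(7,6)/C(10,6) = 7/210.
So P = 1 − 7/210 = 29/30 ≈ 0.9667.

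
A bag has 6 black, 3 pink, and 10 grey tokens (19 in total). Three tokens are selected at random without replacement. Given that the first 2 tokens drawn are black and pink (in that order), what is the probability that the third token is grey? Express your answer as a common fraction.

After removing 1 black, 1 pink, the bag has 10 grey out of 17 remaining.
P(third is grey | given) = 10/17 ≈ 0.5882.

10/17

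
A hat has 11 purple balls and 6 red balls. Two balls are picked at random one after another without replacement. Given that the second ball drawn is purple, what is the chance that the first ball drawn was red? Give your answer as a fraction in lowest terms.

3/8

P(first=red and the second ball drawn is purple) = (6/17)·(11/16) = 33/136.
P(the second ball drawn is purple) = Σ over first color = 55/136 + 33/136 = 11/17.
By Bayes, P(first=red | the second ball drawn is purple) = 33/136 / 11/17 = 3/8 ≈ 0.3750.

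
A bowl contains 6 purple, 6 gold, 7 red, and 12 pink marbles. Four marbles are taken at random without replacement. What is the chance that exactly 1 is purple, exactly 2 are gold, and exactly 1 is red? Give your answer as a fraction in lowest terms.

18/899

Unordered draws without replacement: count favorable combinations over C(31,4).
Favorable = C(6,1) · C(6,2) · C(7,1) · C(12,0) = 630; total = C(31,4) = 31465.
P = 630/31465 = 18/899 ≈ 0.0200.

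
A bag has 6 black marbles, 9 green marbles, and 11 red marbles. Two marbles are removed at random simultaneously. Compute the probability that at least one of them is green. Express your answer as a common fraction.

Use the complement: P(at least one green) = 1 − P(no green).
P(none) = C(17,2)/C(26,2) = 136/325.
So P = 1 − 136/325 = 189/325 ≈ 0.5815.

189/325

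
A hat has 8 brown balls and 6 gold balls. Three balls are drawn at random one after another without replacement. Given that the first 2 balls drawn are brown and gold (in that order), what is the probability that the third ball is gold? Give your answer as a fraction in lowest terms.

After removing 1 brown, 1 gold, the hat has 5 gold out of 12 remaining.
P(third is gold | given) = 5/12 ≈ 0.4167.

5/12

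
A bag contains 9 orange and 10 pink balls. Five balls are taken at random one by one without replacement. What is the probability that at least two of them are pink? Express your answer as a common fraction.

Sum the hypergeometric tail for j = 2,…,5 pink balls.
Favorable = C(10,2)·C(9,3) + C(10,3)·C(9,2) + C(10,4)·C(9,1) + C(10,5)·C(9,0) = 10242; total = C(19,5) = 11628.
P = 10242/11628 = 569/646 ≈ 0.8808.

569/646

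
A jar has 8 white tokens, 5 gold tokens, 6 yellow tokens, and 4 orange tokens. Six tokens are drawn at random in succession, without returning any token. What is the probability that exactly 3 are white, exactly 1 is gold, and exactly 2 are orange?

Unordered draws without replacement: count favorable combinations over C(23,6).
Favorable = C(8,3) · C(5,1) · C(6,0) · C(4,2) = 1680; total = C(23,6) = 100947.
P = 1680/100947 = 80/4807 ≈ 0.0166.

80/4807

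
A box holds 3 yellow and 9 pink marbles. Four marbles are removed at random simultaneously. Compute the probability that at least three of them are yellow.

1/55

Sum the hypergeometric tail for j = 3,…,3 yellow marbles.
Favorable = C(3,3)·C(9,1) = 9; total = C(12,4) = 495.
P = 9/495 = 1/55 ≈ 0.0182.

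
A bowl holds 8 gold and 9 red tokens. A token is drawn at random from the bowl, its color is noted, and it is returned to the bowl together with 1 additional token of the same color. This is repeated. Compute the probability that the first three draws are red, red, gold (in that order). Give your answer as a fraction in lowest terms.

40/323

Track the composition after each reinforcement of +1.
P = (9/17) · (10/18) · (8/19) = 40/323 ≈ 0.1238.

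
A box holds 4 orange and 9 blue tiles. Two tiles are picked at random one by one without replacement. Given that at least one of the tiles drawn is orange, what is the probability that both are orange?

1/7

P(both orange) = C(4,2)/C(13,2) = 1/13; P(at least one orange) = 1 − C(9,2)/C(13,2) = 7/13.
Since 'both orange' ⊆ 'at least one orange', P(both | at least one) = 1/13 / 7/13 = 1/7 ≈ 0.1429.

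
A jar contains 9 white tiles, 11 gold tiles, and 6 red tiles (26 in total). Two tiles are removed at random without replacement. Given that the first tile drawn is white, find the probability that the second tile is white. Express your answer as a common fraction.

8/25

After removing 1 white, the jar has 8 white out of 25 remaining.
P(second is white | given) = 8/25 ≈ 0.3200.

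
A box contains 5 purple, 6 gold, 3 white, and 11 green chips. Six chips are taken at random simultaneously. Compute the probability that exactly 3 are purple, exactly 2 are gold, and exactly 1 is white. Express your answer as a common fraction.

Unordered draws without replacement: count favorable combinations over C(25,6).
Favorable = C(5,3) · C(6,2) · C(3,1) · C(11,0) = 450; total = C(25,6) = 177100.
P = 450/177100 = 9/3542 ≈ 0.0025.

9/3542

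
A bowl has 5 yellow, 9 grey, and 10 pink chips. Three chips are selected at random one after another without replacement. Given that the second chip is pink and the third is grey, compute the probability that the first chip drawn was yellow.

P(first=yellow and the second chip is pink and the third is grey) = (5/24)·(10/23)·(9/22) = 75/2024.
P(E) = Σ over first color = 75/2024 + 15/253 + 135/2024 = 15/92.
By Bayes, P(first=yellow | E) = 75/2024 / 15/92 = 5/22 ≈ 0.2273.

5/22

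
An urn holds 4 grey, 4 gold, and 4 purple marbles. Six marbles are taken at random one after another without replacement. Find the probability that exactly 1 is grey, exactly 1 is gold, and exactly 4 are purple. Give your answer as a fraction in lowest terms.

4/231

Unordered draws without replacement: count favorable combinations over C(12,6).
Favorable = C(4,1) · C(4,1) · C(4,4) = 16; total = C(12,6) = 924.
P = 16/924 = 4/231 ≈ 0.0173.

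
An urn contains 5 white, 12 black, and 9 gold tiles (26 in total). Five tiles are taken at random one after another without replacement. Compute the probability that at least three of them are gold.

3423/16445

Sum the hypergeometric tail for j = 3,…,5 gold tiles.
Favorable = C(9,3)·C(17,2) + C(9,4)·C(17,1) + C(9,5)·C(17,0) = 13692; total = C(26,5) = 65780.
P = 13692/65780 = 3423/16445 ≈ 0.2081.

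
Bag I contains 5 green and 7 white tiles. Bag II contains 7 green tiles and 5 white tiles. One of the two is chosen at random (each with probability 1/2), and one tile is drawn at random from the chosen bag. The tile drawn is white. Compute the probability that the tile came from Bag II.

P(white | Bag I) = 7/12; P(white | Bag II) = 5/12.
P(white) = 1/2·7/12 + 1/2·5/12 = 1/2.
By Bayes' rule, P(Bag II | white) = 5/24 / 1/2 = 5/12 ≈ 0.4167.

5/12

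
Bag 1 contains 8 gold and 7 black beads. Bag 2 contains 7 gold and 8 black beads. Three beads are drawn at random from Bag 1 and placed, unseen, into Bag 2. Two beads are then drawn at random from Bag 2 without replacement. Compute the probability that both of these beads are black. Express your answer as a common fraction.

Condition on how many of the transferred beads are black (from Bag 1: 7 black of 15; then Bag 2 has 18 total).
  0 black: C(7,0)C(8,3)/C(15,3) = 8/65; then P = C(8,2)/C(18,2) = 28/153
  1 black: C(7,1)C(8,2)/C(15,3) = 28/65; then P = C(9,2)/C(18,2) = 4/17
  2 black: C(7,2)C(8,1)/C(15,3) = 24/65; then P = C(10,2)/C(18,2) = 5/17
  3 black: C(7,3)C(8,0)/C(15,3) = 1/13; then P = C(11,2)/C(18,2) = 55/153
P(both black) = 199/765 ≈ 0.2601.

199/765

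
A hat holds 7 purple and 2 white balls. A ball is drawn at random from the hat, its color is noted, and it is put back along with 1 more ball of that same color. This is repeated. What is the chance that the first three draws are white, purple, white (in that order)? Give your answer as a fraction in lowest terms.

7/165

Track the composition after each reinforcement of +1.
P = (2/9) · (7/10) · (3/11) = 7/165 ≈ 0.0424.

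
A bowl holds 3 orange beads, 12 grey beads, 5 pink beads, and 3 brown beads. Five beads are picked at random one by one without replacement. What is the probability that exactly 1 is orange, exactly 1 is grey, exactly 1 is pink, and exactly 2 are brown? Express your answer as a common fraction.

540/33649

Unordered draws without replacement: count favorable combinations over C(23,5).
Favorable = C(3,1) · C(12,1) · C(5,1) · C(3,2) = 540; total = C(23,5) = 33649.
P = 540/33649 = 540/33649 ≈ 0.0160.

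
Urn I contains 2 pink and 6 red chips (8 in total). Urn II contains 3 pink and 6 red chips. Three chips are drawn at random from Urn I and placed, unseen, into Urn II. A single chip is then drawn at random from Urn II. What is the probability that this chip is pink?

5/16

Condition on how many of the transferred chips are pink (from Urn I: 2 pink of 8; then Urn II has 12 total).
  0 pink: C(2,0)C(6,3)/C(8,3) = 5/14; then P = 3/12
  1 pink: C(2,1)C(6,2)/C(8,3) = 15/28; then P = 4/12
  2 pink: C(2,2)C(6,1)/C(8,3) = 3/28; then P = 5/12
P(pink from Urn II) = 5/16 ≈ 0.3125.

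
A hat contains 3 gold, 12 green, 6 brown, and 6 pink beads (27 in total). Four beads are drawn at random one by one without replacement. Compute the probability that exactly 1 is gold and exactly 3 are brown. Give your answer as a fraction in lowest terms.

Unordered draws without replacement: count favorable combinations over C(27,4).
Favorable = C(3,1) · C(12,0) · C(6,3) · C(6,0) = 60; total = C(27,4) = 17550.
P = 60/17550 = 2/585 ≈ 0.0034.

2/585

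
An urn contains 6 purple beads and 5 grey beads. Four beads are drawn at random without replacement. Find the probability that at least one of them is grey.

Use the complement: P(at least one grey) = 1 − P(no grey).
P(none) = C(6,4)/C(11,4) = 15/330.
So P = 1 − 15/330 = 21/22 ≈ 0.9545.

21/22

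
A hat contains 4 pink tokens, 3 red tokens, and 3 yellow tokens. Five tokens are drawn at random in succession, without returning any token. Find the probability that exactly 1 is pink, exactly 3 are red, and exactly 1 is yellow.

Unordered draws without replacement: count favorable combinations over C(10,5).
Favorable = C(4,1) · C(3,3) · C(3,1) = 12; total = C(10,5) = 252.
P = 12/252 = 1/21 ≈ 0.0476.

1/21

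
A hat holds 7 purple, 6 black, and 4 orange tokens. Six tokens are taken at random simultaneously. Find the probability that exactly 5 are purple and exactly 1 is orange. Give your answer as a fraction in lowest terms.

Unordered draws without replacement: count favorable combinations over C(17,6).
Favorable = C(7,5) · C(6,0) · C(4,1) = 84; total = C(17,6) = 12376.
P = 84/12376 = 3/442 ≈ 0.0068.

3/442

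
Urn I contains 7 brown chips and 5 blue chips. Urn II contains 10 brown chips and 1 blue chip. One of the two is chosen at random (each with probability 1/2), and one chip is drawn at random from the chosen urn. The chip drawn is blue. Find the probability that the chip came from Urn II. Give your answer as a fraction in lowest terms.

12/67

P(blue | Urn I) = 5/12; P(blue | Urn II) = 1/11.
P(blue) = 1/2·5/12 + 1/2·1/11 = 67/264.
By Bayes' rule, P(Urn II | blue) = 1/22 / 67/264 = 12/67 ≈ 0.1791.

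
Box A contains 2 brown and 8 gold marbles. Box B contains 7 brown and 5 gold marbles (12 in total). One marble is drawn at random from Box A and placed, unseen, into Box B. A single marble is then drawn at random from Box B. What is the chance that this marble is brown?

36/65

Condition on how many of the transferred marbles are brown (from Box A: 2 brown of 10; then Box B has 13 total).
  0 brown: C(2,0)C(8,1)/C(10,1) = 4/5; then P = 7/13
  1 brown: C(2,1)C(8,0)/C(10,1) = 1/5; then P = 8/13
P(brown from Box B) = 36/65 ≈ 0.5538.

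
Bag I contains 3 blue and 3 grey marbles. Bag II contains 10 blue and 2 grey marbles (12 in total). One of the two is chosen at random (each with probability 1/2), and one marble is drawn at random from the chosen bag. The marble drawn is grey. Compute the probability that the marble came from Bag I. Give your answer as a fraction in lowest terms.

P(grey | Bag I) = 1/2; P(grey | Bag II) = 1/6.
P(grey) = 1/2·1/2 + 1/2·1/6 = 1/3.
By Bayes' rule, P(Bag I | grey) = 1/4 / 1/3 = 3/4 ≈ 0.7500.

3/4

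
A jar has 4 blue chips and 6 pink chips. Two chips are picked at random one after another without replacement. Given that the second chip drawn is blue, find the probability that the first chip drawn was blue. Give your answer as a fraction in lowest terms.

1/3

P(first=blue and the second chip drawn is blue) = (4/10)·(3/9) = 2/15.
P(the second chip drawn is blue) = Σ over first color = 2/15 + 4/15 = 2/5.
By Bayes, P(first=blue | the second chip drawn is blue) = 2/15 / 2/5 = 1/3 ≈ 0.3333.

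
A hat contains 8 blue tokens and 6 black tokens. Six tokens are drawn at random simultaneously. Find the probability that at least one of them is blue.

3002/3003

Use the complement: P(at least one blue) = 1 − P(no blue).
P(none) = C(6,6)/C(14,6) = 1/3003.
So P = 1 − 1/3003 = 3002/3003 ≈ 0.9997.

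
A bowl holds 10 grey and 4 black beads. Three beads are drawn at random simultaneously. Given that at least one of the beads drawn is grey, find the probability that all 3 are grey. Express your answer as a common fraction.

P(all 3 grey) = C(10,3)/C(14,3) = 30/91; P(at least one grey) = 1 − C(4,3)/C(14,3) = 90/91.
Since 'all 3 grey' ⊆ 'at least one grey', P(all 3 | at least one) = 30/91 / 90/91 = 1/3 ≈ 0.3333.

1/3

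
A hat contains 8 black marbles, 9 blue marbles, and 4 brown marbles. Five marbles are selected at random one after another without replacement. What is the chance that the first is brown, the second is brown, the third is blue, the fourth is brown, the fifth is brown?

1/11305

Multiply the conditional probability of each draw in order, without replacement, so each draw removes one from its color and from the total.
P = (4/21) · (3/20) · (9/19) · (2/18) · (1/17) = 1/11305 ≈ 0.0001.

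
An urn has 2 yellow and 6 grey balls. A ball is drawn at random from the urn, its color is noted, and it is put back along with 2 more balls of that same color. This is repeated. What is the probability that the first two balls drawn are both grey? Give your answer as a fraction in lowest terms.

After a grey draw the urn holds 8 grey out of 10.
P = (6/8)·(8/10) = 3/5 ≈ 0.6000.

3/5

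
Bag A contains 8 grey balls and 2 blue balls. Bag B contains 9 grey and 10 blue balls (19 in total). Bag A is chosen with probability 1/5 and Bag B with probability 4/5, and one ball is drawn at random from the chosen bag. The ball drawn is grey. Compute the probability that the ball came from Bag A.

19/64

P(grey | Bag A) = 4/5; P(grey | Bag B) = 9/19.
P(grey) = 1/5·4/5 + 4/5·9/19 = 256/475.
By Bayes' rule, P(Bag A | grey) = 4/25 / 256/475 = 19/64 ≈ 0.2969.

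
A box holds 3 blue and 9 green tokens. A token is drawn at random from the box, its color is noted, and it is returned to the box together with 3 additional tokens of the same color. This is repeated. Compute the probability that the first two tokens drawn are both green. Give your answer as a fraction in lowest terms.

After a green draw the box holds 12 green out of 15.
P = (9/12)·(12/15) = 3/5 ≈ 0.6000.

3/5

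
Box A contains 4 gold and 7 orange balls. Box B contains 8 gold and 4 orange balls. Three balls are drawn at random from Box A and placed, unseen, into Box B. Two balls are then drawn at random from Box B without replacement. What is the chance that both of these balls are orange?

Condition on how many of the transferred balls are orange (from Box A: 7 orange of 11; then Box B has 15 total).
  0 orange: C(7,0)C(4,3)/C(11,3) = 4/165; then P = C(4,2)/C(15,2) = 2/35
  1 orange: C(7,1)C(4,2)/C(11,3) = 14/55; then P = C(5,2)/C(15,2) = 2/21
  2 orange: C(7,2)C(4,1)/C(11,3) = 28/55; then P = C(6,2)/C(15,2) = 1/7
  3 orange: C(7,3)C(4,0)/C(11,3) = 7/33; then P = C(7,2)/C(15,2) = 1/5
P(both orange) = 271/1925 ≈ 0.1408.

271/1925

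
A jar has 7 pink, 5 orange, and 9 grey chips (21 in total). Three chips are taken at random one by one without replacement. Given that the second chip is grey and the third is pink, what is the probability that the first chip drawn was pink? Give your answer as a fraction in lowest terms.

6/19

P(first=pink and the second chip is grey and the third is pink) = (7/21)·(9/20)·(6/19) = 9/190.
P(E) = Σ over first color = 9/190 + 3/76 + 6/95 = 3/20.
By Bayes, P(first=pink | E) = 9/190 / 3/20 = 6/19 ≈ 0.3158.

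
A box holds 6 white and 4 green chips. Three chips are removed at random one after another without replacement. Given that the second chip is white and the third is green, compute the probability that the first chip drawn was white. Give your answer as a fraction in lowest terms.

P(first=white and the second chip is white and the third is green) = (6/10)·(5/9)·(4/8) = 1/6.
P(E) = Σ over first color = 1/6 + 1/10 = 4/15.
By Bayes, P(first=white | E) = 1/6 / 4/15 = 5/8 ≈ 0.6250.

5/8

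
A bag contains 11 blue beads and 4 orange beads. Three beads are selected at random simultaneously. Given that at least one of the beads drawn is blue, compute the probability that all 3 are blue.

15/41

P(all 3 blue) = C(11,3)/C(15,3) = 33/91; P(at least one blue) = 1 − C(4,3)/C(15,3) = 451/455.
Since 'all 3 blue' ⊆ 'at least one blue', P(all 3 | at least one) = 33/91 / 451/455 = 15/41 ≈ 0.3659.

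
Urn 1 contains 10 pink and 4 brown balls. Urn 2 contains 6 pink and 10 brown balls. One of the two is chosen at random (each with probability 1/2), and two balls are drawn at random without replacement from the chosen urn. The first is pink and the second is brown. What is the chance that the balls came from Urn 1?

80/171

P(E | Urn 1) = 20/91; P(E | Urn 2) = 1/4.
P(E) = 1/2·20/91 + 1/2·1/4 = 171/728.
By Bayes' rule, P(Urn 1 | E) = 10/91 / 171/728 = 80/171 ≈ 0.4678.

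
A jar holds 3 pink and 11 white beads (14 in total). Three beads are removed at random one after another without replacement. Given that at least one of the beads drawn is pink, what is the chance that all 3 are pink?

1/199

P(all 3 pink) = C(3,3)/C(14,3) = 1/364; P(at least one pink) = 1 − C(11,3)/C(14,3) = 199/364.
Since 'all 3 pink' ⊆ 'at least one pink', P(all 3 | at least one) = 1/364 / 199/364 = 1/199 ≈ 0.0050.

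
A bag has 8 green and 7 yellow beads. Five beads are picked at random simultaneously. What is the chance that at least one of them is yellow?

Use the complement: P(at least one yellow) = 1 − P(no yellow).
P(none) = C(8,5)/C(15,5) = 56/3003.
So P = 1 − 56/3003 = 421/429 ≈ 0.9814.

421/429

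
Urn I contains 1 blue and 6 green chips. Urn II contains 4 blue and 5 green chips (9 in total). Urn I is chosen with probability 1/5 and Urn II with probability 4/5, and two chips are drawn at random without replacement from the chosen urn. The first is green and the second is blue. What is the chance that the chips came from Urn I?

9/79

P(E | Urn I) = 1/7; P(E | Urn II) = 5/18.
P(E) = 1/5·1/7 + 4/5·5/18 = 79/315.
By Bayes' rule, P(Urn I | E) = 1/35 / 79/315 = 9/79 ≈ 0.1139.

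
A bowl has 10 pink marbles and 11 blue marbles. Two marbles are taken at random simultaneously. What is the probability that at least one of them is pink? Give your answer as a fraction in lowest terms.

31/42

Use the complement: P(at least one pink) = 1 − P(no pink).
P(none) = C(11,2)/C(21,2) = 55/210.
So P = 1 − 55/210 = 31/42 ≈ 0.7381.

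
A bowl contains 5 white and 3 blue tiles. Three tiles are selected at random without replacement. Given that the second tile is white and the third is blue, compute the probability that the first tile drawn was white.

2/3

P(first=white and the second tile is white and the third is blue) = (5/8)·(4/7)·(3/6) = 5/28.
P(E) = Σ over first color = 5/28 + 5/56 = 15/56.
By Bayes, P(first=white | E) = 5/28 / 15/56 = 2/3 ≈ 0.6667.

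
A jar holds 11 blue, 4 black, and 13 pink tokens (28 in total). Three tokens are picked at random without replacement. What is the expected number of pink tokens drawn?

39/28

By linearity of expectation, E[X] = Σ P(draw i is pink); by symmetry each draw (even without replacement) has P(pink) = 13/28.
E[X] = 3 · 13/28 = 39/28 ≈ 1.3929.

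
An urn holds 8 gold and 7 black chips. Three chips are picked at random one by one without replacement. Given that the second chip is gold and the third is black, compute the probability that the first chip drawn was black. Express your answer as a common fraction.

6/13

P(first=black and the second chip is gold and the third is black) = (7/15)·(8/14)·(6/13) = 8/65.
P(E) = Σ over first color = 28/195 + 8/65 = 4/15.
By Bayes, P(first=black | E) = 8/65 / 4/15 = 6/13 ≈ 0.4615.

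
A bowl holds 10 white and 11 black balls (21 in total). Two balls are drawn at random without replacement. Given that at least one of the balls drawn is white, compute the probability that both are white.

9/31

P(both white) = C(10,2)/C(21,2) = 3/14; P(at least one white) = 1 − C(11,2)/C(21,2) = 31/42.
Since 'both white' ⊆ 'at least one white', P(both | at least one) = 3/14 / 31/42 = 9/31 ≈ 0.2903.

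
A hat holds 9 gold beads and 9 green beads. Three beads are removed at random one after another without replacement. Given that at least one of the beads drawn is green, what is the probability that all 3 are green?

P(all 3 green) = C(9,3)/C(18,3) = 7/68; P(at least one green) = 1 − C(9,3)/C(18,3) = 61/68.
Since 'all 3 green' ⊆ 'at least one green', P(all 3 | at least one) = 7/68 / 61/68 = 7/61 ≈ 0.1148.

7/61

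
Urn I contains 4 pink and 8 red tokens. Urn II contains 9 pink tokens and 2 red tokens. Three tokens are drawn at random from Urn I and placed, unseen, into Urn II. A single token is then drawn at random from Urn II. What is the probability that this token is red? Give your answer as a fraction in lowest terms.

2/7

Condition on how many of the transferred tokens are red (from Urn I: 8 red of 12; then Urn II has 14 total).
  0 red: C(8,0)C(4,3)/C(12,3) = 1/55; then P = 2/14
  1 red: C(8,1)C(4,2)/C(12,3) = 12/55; then P = 3/14
  2 red: C(8,2)C(4,1)/C(12,3) = 28/55; then P = 4/14
  3 red: C(8,3)C(4,0)/C(12,3) = 14/55; then P = 5/14
P(red from Urn II) = 2/7 ≈ 0.2857.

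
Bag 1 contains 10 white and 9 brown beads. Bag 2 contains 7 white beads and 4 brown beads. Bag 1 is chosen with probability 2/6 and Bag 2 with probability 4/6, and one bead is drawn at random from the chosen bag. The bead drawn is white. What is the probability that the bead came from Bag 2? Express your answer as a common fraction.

P(white | Bag 1) = 10/19; P(white | Bag 2) = 7/11.
P(white) = 1/3·10/19 + 2/3·7/11 = 376/627.
By Bayes' rule, P(Bag 2 | white) = 14/33 / 376/627 = 133/188 ≈ 0.7074.

133/188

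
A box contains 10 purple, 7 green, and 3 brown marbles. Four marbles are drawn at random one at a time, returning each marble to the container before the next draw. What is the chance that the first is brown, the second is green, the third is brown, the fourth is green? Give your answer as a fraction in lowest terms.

Multiply the conditional probability of each draw in order, with replacement (the composition resets each draw).
P = (3/20) · (7/20) · (3/20) · (7/20) = 441/160000 ≈ 0.0028.

441/160000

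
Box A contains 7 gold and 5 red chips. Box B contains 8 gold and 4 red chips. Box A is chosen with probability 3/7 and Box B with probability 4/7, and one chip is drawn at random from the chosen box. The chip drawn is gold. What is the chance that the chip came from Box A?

P(gold | Box A) = 7/12; P(gold | Box B) = 2/3.
P(gold) = 3/7·7/12 + 4/7·2/3 = 53/84.
By Bayes' rule, P(Box A | gold) = 1/4 / 53/84 = 21/53 ≈ 0.3962.

21/53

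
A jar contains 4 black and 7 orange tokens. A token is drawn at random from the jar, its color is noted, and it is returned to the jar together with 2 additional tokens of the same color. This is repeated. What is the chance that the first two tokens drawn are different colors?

Either black then orange, or orange then black; after the first draw the total is 13.
P = (4/11)·(7/13) + (7/11)·(4/13) = 56/143 ≈ 0.3916.

56/143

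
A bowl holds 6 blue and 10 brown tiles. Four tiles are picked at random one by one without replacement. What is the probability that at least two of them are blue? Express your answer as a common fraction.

89/182

Sum the hypergeometric tail for j = 2,…,4 blue tiles.
Favorable = C(6,2)·C(10,2) + C(6,3)·C(10,1) + C(6,4)·C(10,0) = 890; total = C(16,4) = 1820.
P = 890/1820 = 89/182 ≈ 0.4890.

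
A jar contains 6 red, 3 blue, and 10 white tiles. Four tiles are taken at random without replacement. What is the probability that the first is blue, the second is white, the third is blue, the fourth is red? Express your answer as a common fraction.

5/1292

Multiply the conditional probability of each draw in order, without replacement, so each draw removes one from its color and from the total.
P = (3/19) · (10/18) · (2/17) · (6/16) = 5/1292 ≈ 0.0039.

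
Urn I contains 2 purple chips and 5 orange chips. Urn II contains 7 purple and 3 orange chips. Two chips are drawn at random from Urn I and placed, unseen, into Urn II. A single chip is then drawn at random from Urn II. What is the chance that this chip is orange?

31/84

Condition on how many of the transferred chips are orange (from Urn I: 5 orange of 7; then Urn II has 12 total).
  0 orange: C(5,0)C(2,2)/C(7,2) = 1/21; then P = 3/12
  1 orange: C(5,1)C(2,1)/C(7,2) = 10/21; then P = 4/12
  2 orange: C(5,2)C(2,0)/C(7,2) = 10/21; then P = 5/12
P(orange from Urn II) = 31/84 ≈ 0.3690.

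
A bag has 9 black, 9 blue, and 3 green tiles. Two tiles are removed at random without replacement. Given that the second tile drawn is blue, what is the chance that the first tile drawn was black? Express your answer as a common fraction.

P(first=black and the second tile drawn is blue) = (9/21)·(9/20) = 27/140.
P(the second tile drawn is blue) = Σ over first color = 27/140 + 6/35 + 9/140 = 3/7.
By Bayes, P(first=black | the second tile drawn is blue) = 27/140 / 3/7 = 9/20 ≈ 0.4500.

9/20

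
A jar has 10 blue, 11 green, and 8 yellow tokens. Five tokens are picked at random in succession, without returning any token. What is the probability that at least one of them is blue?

11903/13195

Use the complement: P(at least one blue) = 1 − P(no blue).
P(none) = C(19,5)/C(29,5) = 11628/118755.
So P = 1 − 11628/118755 = 11903/13195 ≈ 0.9021.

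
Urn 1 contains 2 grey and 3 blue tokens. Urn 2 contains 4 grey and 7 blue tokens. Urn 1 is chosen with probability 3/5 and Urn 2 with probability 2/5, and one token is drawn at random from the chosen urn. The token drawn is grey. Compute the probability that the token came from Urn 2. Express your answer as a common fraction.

20/53

P(grey | Urn 1) = 2/5; P(grey | Urn 2) = 4/11.
P(grey) = 3/5·2/5 + 2/5·4/11 = 106/275.
By Bayes' rule, P(Urn 2 | grey) = 8/55 / 106/275 = 20/53 ≈ 0.3774.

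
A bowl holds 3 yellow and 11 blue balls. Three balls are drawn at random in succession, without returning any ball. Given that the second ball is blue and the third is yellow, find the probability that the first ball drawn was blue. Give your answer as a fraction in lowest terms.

5/6

P(first=blue and the second ball is blue and the third is yellow) = (11/14)·(10/13)·(3/12) = 55/364.
P(E) = Σ over first color = 11/364 + 55/364 = 33/182.
By Bayes, P(first=blue | E) = 55/364 / 33/182 = 5/6 ≈ 0.8333.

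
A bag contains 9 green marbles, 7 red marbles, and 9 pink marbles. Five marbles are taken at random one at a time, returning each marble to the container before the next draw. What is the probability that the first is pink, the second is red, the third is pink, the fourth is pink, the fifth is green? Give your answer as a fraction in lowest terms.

Multiply the conditional probability of each draw in order, with replacement (the composition resets each draw).
P = (9/25) · (7/25) · (9/25) · (9/25) · (9/25) = 45927/9765625 ≈ 0.0047.

45927/9765625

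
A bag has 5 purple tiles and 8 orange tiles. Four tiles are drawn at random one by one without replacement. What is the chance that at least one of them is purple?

Use the complement: P(at least one purple) = 1 − P(no purple).
P(none) = C(8,4)/C(13,4) = 70/715.
So P = 1 − 70/715 = 129/143 ≈ 0.9021.

129/143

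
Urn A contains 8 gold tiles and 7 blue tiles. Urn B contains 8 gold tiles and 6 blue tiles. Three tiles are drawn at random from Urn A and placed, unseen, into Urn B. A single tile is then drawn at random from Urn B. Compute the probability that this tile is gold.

48/85

Condition on how many of the transferred tiles are gold (from Urn A: 8 gold of 15; then Urn B has 17 total).
  0 gold: C(8,0)C(7,3)/C(15,3) = 1/13; then P = 8/17
  1 gold: C(8,1)C(7,2)/C(15,3) = 24/65; then P = 9/17
  2 gold: C(8,2)C(7,1)/C(15,3) = 28/65; then P = 10/17
  3 gold: C(8,3)C(7,0)/C(15,3) = 8/65; then P = 11/17
P(gold from Urn B) = 48/85 ≈ 0.5647.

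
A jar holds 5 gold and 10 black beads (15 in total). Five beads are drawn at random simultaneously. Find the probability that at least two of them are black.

984/1001

Sum the hypergeometric tail for j = 2,…,5 black beads.
Favorable = C(10,2)·C(5,3) + C(10,3)·C(5,2) + C(10,4)·C(5,1) + C(10,5)·C(5,0) = 2952; total = C(15,5) = 3003.
P = 2952/3003 = 984/1001 ≈ 0.9830.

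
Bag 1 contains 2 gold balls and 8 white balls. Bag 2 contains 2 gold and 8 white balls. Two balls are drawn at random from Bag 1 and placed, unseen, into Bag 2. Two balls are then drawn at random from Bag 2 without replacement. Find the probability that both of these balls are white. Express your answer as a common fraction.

932/1485

Condition on how many of the transferred balls are white (from Bag 1: 8 white of 10; then Bag 2 has 12 total).
  0 white: C(8,0)C(2,2)/C(10,2) = 1/45; then P = C(8,2)/C(12,2) = 14/33
  1 white: C(8,1)C(2,1)/C(10,2) = 16/45; then P = C(9,2)/C(12,2) = 6/11
  2 white: C(8,2)C(2,0)/C(10,2) = 28/45; then P = C(10,2)/C(12,2) = 15/22
P(both white) = 932/1485 ≈ 0.6276.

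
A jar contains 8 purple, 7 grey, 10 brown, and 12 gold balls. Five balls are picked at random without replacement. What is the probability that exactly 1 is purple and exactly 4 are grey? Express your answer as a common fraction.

Unordered draws without replacement: count favorable combinations over C(37,5).
Favorable = C(8,1) · C(7,4) · C(10,0) · C(12,0) = 280; total = C(37,5) = 435897.
P = 280/435897 = 40/62271 ≈ 0.0006.

40/62271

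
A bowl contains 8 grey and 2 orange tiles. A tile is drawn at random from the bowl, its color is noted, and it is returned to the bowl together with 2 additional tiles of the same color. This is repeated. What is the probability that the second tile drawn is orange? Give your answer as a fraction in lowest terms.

1/5

Condition on the first draw. If first is orange (prob 2/10), second-orange has prob (4)/(12); if not (prob 8/10), it has prob 2/(12).
P = (2/10)·(4/12) + (8/10)·(2/12) = 1/5 ≈ 0.2000.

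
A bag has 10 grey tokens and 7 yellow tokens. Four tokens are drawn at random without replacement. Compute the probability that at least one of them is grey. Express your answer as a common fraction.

Use the complement: P(at least one grey) = 1 − P(no grey).
P(none) = C(7,4)/C(17,4) = 35/2380.
So P = 1 − 35/2380 = 67/68 ≈ 0.9853.

67/68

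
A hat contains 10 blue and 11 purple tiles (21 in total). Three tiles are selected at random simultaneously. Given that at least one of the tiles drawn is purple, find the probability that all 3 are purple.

P(all 3 purple) = C(11,3)/C(21,3) = 33/266; P(at least one purple) = 1 − C(10,3)/C(21,3) = 121/133.
Since 'all 3 purple' ⊆ 'at least one purple', P(all 3 | at least one) = 33/266 / 121/133 = 3/22 ≈ 0.1364.

3/22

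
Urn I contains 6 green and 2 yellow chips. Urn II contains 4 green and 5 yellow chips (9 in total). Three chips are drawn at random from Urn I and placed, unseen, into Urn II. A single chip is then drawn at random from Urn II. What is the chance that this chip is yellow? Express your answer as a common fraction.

Condition on how many of the transferred chips are yellow (from Urn I: 2 yellow of 8; then Urn II has 12 total).
  0 yellow: C(2,0)C(6,3)/C(8,3) = 5/14; then P = 5/12
  1 yellow: C(2,1)C(6,2)/C(8,3) = 15/28; then P = 6/12
  2 yellow: C(2,2)C(6,1)/C(8,3) = 3/28; then P = 7/12
P(yellow from Urn II) = 23/48 ≈ 0.4792.

23/48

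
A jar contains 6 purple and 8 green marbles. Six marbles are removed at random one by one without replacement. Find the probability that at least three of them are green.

Sum the hypergeometric tail for j = 3,…,6 green marbles.
Favorable = C(8,3)·C(6,3) + C(8,4)·C(6,2) + C(8,5)·C(6,1) + C(8,6)·C(6,0) = 2534; total = C(14,6) = 3003.
P = 2534/3003 = 362/429 ≈ 0.8438.

362/429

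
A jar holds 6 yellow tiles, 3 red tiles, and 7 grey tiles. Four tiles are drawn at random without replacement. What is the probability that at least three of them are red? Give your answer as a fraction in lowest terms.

Sum the hypergeometric tail for j = 3,…,3 red tiles.
Favorable = C(3,3)·C(13,1) = 13; total = C(16,4) = 1820.
P = 13/1820 = 1/140 ≈ 0.0071.

1/140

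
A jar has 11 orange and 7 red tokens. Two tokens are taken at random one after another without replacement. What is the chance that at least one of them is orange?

Use the complement: P(at least one orange) = 1 − P(no orange).
P(none) = C(7,2)/C(18,2) = 21/153.
So P = 1 − 21/153 = 44/51 ≈ 0.8627.

44/51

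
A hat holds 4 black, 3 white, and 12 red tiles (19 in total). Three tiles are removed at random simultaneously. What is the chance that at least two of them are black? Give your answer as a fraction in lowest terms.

Sum the hypergeometric tail for j = 2,…,3 black tiles.
Favorable = C(4,2)·C(15,1) + C(4,3)·C(15,0) = 94; total = C(19,3) = 969.
P = 94/969 = 94/969 ≈ 0.0970.

94/969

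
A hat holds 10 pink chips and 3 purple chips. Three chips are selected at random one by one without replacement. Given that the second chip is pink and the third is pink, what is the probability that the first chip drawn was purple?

P(first=purple and the second chip is pink and the third is pink) = (3/13)·(10/12)·(9/11) = 45/286.
P(E) = Σ over first color = 60/143 + 45/286 = 15/26.
By Bayes, P(first=purple | E) = 45/286 / 15/26 = 3/11 ≈ 0.2727.

3/11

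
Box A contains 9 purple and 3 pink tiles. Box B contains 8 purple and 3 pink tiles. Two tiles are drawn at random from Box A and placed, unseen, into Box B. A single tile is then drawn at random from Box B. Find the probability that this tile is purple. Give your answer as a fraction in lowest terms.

19/26

Condition on how many of the transferred tiles are purple (from Box A: 9 purple of 12; then Box B has 13 total).
  0 purple: C(9,0)C(3,2)/C(12,2) = 1/22; then P = 8/13
  1 purple: C(9,1)C(3,1)/C(12,2) = 9/22; then P = 9/13
  2 purple: C(9,2)C(3,0)/C(12,2) = 6/11; then P = 10/13
P(purple from Box B) = 19/26 ≈ 0.7308.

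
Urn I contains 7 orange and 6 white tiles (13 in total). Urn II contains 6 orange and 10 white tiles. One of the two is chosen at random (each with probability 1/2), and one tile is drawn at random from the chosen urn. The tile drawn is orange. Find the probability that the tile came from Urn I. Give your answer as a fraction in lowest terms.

P(orange | Urn I) = 7/13; P(orange | Urn II) = 3/8.
P(orange) = 1/2·7/13 + 1/2·3/8 = 95/208.
By Bayes' rule, P(Urn I | orange) = 7/26 / 95/208 = 56/95 ≈ 0.5895.

56/95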